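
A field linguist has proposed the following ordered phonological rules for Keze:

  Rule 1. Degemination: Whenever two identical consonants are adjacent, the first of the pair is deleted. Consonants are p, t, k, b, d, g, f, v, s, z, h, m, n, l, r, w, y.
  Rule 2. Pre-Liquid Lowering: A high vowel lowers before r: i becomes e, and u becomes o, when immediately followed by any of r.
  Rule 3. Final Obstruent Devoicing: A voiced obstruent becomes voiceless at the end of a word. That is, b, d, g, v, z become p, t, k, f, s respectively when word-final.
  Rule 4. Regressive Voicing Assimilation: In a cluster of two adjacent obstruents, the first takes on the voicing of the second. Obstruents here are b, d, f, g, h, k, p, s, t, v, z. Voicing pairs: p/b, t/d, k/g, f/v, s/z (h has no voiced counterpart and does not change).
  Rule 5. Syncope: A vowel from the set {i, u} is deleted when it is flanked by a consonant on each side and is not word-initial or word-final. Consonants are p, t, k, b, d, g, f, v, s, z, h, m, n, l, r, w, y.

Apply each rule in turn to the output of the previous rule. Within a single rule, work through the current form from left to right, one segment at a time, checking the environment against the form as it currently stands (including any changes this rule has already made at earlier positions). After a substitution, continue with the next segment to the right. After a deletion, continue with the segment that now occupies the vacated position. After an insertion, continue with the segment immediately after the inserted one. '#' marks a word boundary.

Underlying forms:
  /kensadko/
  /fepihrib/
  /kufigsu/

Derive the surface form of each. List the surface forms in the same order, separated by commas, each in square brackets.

/kensadko/:
  Rule 1 Degemination: no change — [kensadko]
  Rule 2 Pre-Liquid Lowering: no change — [kensadko]
  Rule 3 Final Obstruent Devoicing: no change — [kensadko]
  Rule 4 Regressive Voicing Assimilation: [kensadko] → [kensatko]
  Rule 5 Syncope: no change — [kensatko]
/fepihrib/:
  Rule 1 Degemination: no change — [fepihrib]
  Rule 2 Pre-Liquid Lowering: no change — [fepihrib]
  Rule 3 Final Obstruent Devoicing: [fepihrib] → [fepihrip]
  Rule 4 Regressive Voicing Assimilation: no change — [fepihrip]
  Rule 5 Syncope: [fepihrip] → [fephrp]
/kufigsu/:
  Rule 1 Degemination: no change — [kufigsu]
  Rule 2 Pre-Liquid Lowering: no change — [kufigsu]
  Rule 3 Final Obstruent Devoicing: no change — [kufigsu]
  Rule 4 Regressive Voicing Assimilation: [kufigsu] → [kufiksu]
  Rule 5 Syncope: [kufiksu] → [kfksu]

[kensatko], [fephrp], [kfksu]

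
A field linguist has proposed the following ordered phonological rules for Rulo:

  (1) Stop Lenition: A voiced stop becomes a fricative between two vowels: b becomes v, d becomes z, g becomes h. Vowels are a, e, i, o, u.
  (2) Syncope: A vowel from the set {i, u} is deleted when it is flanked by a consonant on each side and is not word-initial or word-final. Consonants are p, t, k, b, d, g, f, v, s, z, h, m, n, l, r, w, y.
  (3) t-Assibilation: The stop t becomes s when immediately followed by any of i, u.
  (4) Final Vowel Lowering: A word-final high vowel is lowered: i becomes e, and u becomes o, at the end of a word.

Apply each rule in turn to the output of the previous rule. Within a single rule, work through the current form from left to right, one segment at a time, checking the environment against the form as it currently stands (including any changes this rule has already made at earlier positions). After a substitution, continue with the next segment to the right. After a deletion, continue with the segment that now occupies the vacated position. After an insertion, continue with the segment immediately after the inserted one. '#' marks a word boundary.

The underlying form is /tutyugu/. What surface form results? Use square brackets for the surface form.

(1) Stop Lenition: [tutyugu] → [tutyuhu]
(2) Syncope: [tutyuhu] → [ttyhu]
(3) t-Assibilation: no change — [ttyhu]
(4) Final Vowel Lowering: [ttyhu] → [ttyho]

[ttyho]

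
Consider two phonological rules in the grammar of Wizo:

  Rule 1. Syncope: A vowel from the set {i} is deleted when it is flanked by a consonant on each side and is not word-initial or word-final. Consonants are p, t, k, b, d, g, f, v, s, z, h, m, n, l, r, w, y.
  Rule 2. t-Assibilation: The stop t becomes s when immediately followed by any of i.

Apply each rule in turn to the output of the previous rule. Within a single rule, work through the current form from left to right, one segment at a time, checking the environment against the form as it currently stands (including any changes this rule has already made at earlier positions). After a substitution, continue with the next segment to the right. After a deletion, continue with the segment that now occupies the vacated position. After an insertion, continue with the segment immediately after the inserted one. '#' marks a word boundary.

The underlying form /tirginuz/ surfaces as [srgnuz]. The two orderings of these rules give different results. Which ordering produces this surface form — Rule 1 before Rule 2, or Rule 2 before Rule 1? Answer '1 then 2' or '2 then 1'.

2 then 1

Order 1 then 2:
  1 Syncope: [tirginuz] → [trgnuz]
  2 t-Assibilation: no change — [trgnuz]
  result: [trgnuz]
Order 2 then 1:
  2 t-Assibilation: [tirginuz] → [sirginuz]
  1 Syncope: [sirginuz] → [srgnuz]
  result: [srgnuz]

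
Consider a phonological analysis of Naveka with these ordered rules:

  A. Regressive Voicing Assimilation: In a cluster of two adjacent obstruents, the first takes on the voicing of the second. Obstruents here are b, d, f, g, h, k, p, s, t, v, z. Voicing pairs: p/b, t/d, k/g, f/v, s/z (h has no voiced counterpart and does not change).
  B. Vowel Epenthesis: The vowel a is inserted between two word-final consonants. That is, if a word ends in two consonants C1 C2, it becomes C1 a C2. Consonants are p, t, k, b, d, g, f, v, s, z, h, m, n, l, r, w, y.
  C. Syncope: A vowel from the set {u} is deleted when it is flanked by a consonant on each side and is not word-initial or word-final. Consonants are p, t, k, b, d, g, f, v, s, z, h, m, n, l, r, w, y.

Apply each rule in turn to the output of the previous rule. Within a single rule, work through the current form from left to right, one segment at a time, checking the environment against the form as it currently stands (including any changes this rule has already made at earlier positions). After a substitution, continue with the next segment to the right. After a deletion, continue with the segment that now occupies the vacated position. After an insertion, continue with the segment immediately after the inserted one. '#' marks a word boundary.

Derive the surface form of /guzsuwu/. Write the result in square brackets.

A Regressive Voicing Assimilation: [guzsuwu] → [gussuwu]
B Vowel Epenthesis: no change — [gussuwu]
C Syncope: [gussuwu] → [gsswu]

[gsswu]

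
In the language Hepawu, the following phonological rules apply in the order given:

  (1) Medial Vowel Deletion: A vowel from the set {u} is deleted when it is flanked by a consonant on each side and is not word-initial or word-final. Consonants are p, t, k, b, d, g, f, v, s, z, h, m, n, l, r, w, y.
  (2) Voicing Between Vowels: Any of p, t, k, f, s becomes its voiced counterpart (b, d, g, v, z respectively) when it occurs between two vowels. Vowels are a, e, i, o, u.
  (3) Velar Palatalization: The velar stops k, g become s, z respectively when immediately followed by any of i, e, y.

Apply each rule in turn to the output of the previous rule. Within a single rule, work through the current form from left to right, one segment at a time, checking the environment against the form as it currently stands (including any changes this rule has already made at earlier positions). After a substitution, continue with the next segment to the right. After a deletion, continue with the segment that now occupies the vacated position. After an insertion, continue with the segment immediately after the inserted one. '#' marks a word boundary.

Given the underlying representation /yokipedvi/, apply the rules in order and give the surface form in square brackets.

[yozibedvi]

(1) Medial Vowel Deletion: no change — [yokipedvi]
(2) Voicing Between Vowels: [yokipedvi] → [yogibedvi]
(3) Velar Palatalization: [yogibedvi] → [yozibedvi]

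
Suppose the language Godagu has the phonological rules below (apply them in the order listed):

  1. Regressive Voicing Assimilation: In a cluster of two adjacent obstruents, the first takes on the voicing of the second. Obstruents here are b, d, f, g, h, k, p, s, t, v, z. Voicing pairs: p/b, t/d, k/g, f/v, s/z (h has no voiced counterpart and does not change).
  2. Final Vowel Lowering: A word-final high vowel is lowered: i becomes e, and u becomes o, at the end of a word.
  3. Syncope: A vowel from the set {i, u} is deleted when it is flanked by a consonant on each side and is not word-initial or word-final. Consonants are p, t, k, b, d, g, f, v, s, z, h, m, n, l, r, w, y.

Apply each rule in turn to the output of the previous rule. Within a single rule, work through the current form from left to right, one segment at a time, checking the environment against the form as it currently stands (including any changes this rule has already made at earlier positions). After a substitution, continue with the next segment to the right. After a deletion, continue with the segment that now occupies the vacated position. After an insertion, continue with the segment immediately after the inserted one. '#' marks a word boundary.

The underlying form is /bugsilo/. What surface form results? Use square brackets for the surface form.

[bkslo]

1 Regressive Voicing Assimilation: [bugsilo] → [buksilo]
2 Final Vowel Lowering: no change — [buksilo]
3 Syncope: [buksilo] → [bkslo]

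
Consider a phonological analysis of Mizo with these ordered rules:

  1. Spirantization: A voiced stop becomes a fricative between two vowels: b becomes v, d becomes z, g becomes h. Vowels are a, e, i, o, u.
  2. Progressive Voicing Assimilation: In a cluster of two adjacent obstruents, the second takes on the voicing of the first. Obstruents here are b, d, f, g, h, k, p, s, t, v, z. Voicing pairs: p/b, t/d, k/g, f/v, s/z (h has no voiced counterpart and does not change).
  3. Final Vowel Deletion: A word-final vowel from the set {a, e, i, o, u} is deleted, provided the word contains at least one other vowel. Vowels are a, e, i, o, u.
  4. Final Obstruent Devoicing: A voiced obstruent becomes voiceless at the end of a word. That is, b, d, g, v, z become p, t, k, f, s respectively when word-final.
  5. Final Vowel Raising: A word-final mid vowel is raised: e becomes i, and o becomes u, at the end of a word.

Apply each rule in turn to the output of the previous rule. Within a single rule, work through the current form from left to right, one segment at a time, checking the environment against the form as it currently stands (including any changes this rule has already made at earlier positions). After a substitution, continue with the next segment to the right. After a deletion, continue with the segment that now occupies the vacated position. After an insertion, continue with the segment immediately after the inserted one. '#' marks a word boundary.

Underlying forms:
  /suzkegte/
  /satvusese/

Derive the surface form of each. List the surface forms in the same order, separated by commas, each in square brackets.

/suzkegte/:
  1 Spirantization: no change — [suzkegte]
  2 Progressive Voicing Assimilation: [suzkegte] → [suzgegde]
  3 Final Vowel Deletion: [suzgegde] → [suzgegd]
  4 Final Obstruent Devoicing: [suzgegd] → [suzgegt]
  5 Final Vowel Raising: no change — [suzgegt]
/satvusese/:
  1 Spirantization: no change — [satvusese]
  2 Progressive Voicing Assimilation: [satvusese] → [satfusese]
  3 Final Vowel Deletion: [satfusese] → [satfuses]
  4 Final Obstruent Devoicing: no change — [satfuses]
  5 Final Vowel Raising: no change — [satfuses]

[suzgegt], [satfuses]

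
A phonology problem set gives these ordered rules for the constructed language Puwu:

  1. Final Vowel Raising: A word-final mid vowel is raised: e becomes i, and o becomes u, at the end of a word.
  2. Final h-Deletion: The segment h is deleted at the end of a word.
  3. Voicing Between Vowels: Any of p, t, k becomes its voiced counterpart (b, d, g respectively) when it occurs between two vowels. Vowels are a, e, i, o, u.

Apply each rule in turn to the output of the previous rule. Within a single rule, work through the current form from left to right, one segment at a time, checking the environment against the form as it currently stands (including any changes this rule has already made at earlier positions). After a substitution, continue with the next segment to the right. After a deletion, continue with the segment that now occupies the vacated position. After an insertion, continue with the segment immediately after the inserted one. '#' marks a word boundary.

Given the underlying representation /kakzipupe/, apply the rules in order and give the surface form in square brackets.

1 Final Vowel Raising: [kakzipupe] → [kakzipupi]
2 Final h-Deletion: no change — [kakzipupi]
3 Voicing Between Vowels: [kakzipupi] → [kakzibubi]

[kakzibubi]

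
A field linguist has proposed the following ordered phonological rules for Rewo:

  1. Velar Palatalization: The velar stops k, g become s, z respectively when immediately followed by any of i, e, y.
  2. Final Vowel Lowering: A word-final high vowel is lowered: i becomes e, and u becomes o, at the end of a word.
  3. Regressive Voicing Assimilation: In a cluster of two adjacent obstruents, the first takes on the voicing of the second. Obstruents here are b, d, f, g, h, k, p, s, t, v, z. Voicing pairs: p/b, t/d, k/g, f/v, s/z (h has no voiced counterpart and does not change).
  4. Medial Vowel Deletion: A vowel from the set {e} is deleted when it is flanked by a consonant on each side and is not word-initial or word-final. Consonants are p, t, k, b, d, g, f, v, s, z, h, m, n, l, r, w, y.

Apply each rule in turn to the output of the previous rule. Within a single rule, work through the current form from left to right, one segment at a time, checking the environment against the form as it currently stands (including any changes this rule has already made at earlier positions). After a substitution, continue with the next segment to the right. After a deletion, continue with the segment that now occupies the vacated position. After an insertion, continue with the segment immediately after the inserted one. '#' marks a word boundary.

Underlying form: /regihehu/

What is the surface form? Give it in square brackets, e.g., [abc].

1 Velar Palatalization: [regihehu] → [rezihehu]
2 Final Vowel Lowering: [rezihehu] → [reziheho]
3 Regressive Voicing Assimilation: no change — [reziheho]
4 Medial Vowel Deletion: [reziheho] → [rzihho]

[rzihho]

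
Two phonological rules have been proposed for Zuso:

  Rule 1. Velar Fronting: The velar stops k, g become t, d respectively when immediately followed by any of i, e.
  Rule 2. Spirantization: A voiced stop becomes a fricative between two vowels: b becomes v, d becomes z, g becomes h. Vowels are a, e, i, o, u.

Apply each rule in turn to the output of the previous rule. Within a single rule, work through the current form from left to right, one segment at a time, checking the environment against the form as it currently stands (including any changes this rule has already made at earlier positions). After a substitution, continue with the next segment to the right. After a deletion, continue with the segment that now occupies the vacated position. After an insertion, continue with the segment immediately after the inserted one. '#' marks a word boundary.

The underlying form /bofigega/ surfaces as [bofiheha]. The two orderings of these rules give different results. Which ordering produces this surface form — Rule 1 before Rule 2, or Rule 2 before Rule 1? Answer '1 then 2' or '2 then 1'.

2 then 1

Order 1 then 2:
  1 Velar Fronting: [bofigega] → [bofidega]
  2 Spirantization: [bofidega] → [bofizeha]
  result: [bofizeha]
Order 2 then 1:
  2 Spirantization: [bofigega] → [bofiheha]
  1 Velar Fronting: no change — [bofiheha]
  result: [bofiheha]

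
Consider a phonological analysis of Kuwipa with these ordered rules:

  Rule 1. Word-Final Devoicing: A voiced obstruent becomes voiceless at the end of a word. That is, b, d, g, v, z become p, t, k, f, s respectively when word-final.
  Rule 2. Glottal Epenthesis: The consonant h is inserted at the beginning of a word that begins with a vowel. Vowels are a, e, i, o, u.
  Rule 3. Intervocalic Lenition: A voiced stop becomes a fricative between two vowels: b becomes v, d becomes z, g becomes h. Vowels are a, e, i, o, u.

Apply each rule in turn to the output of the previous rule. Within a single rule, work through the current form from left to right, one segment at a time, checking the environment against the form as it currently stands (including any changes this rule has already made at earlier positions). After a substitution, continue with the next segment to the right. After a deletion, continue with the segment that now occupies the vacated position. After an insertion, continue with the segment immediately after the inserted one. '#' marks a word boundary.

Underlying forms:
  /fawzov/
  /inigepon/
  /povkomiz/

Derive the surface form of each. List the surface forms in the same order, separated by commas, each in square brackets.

[fawzof], [hinihepon], [povkomis]

/fawzov/:
  Rule 1 Word-Final Devoicing: [fawzov] → [fawzof]
  Rule 2 Glottal Epenthesis: no change — [fawzof]
  Rule 3 Intervocalic Lenition: no change — [fawzof]
/inigepon/:
  Rule 1 Word-Final Devoicing: no change — [inigepon]
  Rule 2 Glottal Epenthesis: [inigepon] → [hinigepon]
  Rule 3 Intervocalic Lenition: [hinigepon] → [hinihepon]
/povkomiz/:
  Rule 1 Word-Final Devoicing: [povkomiz] → [povkomis]
  Rule 2 Glottal Epenthesis: no change — [povkomis]
  Rule 3 Intervocalic Lenition: no change — [povkomis]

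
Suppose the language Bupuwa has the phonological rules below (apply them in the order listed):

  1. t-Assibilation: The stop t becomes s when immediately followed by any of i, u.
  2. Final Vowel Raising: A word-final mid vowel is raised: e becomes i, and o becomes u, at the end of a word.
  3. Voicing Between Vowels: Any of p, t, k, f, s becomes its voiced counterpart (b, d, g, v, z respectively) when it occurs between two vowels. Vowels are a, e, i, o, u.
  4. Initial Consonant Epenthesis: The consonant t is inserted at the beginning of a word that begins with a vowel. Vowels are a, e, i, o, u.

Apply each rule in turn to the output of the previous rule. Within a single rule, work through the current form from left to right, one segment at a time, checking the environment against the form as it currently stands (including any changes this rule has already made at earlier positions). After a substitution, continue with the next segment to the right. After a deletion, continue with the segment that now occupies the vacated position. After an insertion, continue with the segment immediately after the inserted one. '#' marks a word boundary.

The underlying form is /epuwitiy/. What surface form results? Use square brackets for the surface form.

[tebuwiziy]

1 t-Assibilation: [epuwitiy] → [epuwisiy]
2 Final Vowel Raising: no change — [epuwisiy]
3 Voicing Between Vowels: [epuwisiy] → [ebuwiziy]
4 Initial Consonant Epenthesis: [ebuwiziy] → [tebuwiziy]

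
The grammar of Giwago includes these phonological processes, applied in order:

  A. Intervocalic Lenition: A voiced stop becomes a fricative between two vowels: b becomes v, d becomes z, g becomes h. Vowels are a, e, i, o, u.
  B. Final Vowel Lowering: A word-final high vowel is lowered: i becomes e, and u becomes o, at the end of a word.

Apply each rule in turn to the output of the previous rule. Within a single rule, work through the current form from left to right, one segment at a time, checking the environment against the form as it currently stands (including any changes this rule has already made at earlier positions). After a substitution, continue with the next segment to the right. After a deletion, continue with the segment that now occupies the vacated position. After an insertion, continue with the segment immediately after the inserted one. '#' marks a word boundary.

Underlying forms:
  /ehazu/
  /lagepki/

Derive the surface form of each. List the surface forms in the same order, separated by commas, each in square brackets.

/ehazu/:
  A Intervocalic Lenition: no change — [ehazu]
  B Final Vowel Lowering: [ehazu] → [ehazo]
/lagepki/:
  A Intervocalic Lenition: [lagepki] → [lahepki]
  B Final Vowel Lowering: [lahepki] → [lahepke]

[ehazo], [lahepke]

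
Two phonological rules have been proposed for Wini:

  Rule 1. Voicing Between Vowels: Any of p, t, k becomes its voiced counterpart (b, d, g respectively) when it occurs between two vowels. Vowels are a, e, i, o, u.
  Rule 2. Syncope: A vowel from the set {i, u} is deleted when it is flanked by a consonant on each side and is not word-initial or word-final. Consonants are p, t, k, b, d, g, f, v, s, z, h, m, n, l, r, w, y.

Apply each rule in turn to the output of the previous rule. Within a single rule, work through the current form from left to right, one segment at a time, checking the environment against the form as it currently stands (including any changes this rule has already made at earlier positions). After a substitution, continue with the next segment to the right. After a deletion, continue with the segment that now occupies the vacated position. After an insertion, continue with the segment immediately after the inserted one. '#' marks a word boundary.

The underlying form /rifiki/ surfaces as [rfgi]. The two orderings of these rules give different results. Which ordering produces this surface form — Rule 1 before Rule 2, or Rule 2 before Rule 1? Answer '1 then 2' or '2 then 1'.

Order 1 then 2:
  1 Voicing Between Vowels: [rifiki] → [rifigi]
  2 Syncope: [rifigi] → [rfgi]
  result: [rfgi]
Order 2 then 1:
  2 Syncope: [rifiki] → [rfki]
  1 Voicing Between Vowels: no change — [rfki]
  result: [rfki]

1 then 2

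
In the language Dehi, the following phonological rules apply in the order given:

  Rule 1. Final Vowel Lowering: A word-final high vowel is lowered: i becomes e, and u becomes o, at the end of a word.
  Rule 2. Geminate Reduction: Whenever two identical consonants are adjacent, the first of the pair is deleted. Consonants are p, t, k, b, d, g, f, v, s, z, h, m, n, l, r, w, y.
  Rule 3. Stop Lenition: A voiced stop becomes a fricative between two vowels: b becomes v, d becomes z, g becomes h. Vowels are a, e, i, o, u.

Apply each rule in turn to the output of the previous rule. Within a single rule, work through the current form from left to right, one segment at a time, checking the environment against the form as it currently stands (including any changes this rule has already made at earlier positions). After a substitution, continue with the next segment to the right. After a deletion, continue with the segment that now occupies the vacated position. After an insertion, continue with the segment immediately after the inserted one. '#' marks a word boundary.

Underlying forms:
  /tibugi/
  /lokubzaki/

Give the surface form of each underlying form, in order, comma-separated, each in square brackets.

[tivuhe], [lokubzake]

/tibugi/:
  Rule 1 Final Vowel Lowering: [tibugi] → [tibuge]
  Rule 2 Geminate Reduction: no change — [tibuge]
  Rule 3 Stop Lenition: [tibuge] → [tivuhe]
/lokubzaki/:
  Rule 1 Final Vowel Lowering: [lokubzaki] → [lokubzake]
  Rule 2 Geminate Reduction: no change — [lokubzake]
  Rule 3 Stop Lenition: no change — [lokubzake]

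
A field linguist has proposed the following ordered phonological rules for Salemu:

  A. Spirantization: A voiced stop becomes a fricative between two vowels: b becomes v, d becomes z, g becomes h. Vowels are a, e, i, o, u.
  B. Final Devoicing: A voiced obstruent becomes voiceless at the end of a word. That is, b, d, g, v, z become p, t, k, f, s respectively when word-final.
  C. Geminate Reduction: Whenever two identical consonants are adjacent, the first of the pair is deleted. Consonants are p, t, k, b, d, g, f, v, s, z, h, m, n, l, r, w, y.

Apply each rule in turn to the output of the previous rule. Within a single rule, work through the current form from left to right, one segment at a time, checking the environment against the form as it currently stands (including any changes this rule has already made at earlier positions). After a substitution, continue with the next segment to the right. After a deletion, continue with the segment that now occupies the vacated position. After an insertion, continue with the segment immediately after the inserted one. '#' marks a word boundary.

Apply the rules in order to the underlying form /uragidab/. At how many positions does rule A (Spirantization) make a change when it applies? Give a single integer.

A Spirantization: [uragidab] → [urahizab]
B Final Devoicing: [urahizab] → [urahizap]
C Geminate Reduction: no change — [urahizap]
Rule A changed 2 position(s).

2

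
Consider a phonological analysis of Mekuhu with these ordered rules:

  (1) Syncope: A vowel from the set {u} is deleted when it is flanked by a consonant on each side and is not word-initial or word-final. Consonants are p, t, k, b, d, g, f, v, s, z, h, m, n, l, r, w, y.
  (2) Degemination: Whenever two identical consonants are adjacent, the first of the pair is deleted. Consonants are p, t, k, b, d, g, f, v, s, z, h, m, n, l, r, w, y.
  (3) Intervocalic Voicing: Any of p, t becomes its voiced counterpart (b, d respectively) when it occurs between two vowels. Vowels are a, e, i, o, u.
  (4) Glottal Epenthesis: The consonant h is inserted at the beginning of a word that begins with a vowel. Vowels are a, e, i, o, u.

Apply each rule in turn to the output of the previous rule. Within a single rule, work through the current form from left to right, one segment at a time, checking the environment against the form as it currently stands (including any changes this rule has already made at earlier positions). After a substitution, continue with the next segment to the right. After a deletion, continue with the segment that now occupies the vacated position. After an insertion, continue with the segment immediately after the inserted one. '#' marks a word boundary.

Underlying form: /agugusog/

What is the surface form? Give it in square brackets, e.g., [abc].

[hagsog]

(1) Syncope: [agugusog] → [aggsog]
(2) Degemination: [aggsog] → [agsog]
(3) Intervocalic Voicing: no change — [agsog]
(4) Glottal Epenthesis: [agsog] → [hagsog]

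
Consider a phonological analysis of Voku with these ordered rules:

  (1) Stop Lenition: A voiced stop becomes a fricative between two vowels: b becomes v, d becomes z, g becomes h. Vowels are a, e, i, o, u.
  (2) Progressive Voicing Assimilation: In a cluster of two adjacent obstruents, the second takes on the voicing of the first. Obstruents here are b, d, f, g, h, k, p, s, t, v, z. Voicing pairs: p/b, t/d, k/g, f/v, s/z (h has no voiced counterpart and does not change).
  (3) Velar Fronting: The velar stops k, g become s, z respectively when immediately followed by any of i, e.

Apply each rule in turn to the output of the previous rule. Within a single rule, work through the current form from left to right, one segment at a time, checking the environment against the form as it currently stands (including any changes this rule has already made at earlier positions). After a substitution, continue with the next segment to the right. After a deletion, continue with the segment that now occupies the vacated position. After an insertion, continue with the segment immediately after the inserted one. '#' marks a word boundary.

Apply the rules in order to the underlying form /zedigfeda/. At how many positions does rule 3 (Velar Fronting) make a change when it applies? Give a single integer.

(1) Stop Lenition: [zedigfeda] → [zezigfeza]
(2) Progressive Voicing Assimilation: [zezigfeza] → [zezigveza]
(3) Velar Fronting: no change — [zezigveza]
Rule 3 changed 0 position(s).

0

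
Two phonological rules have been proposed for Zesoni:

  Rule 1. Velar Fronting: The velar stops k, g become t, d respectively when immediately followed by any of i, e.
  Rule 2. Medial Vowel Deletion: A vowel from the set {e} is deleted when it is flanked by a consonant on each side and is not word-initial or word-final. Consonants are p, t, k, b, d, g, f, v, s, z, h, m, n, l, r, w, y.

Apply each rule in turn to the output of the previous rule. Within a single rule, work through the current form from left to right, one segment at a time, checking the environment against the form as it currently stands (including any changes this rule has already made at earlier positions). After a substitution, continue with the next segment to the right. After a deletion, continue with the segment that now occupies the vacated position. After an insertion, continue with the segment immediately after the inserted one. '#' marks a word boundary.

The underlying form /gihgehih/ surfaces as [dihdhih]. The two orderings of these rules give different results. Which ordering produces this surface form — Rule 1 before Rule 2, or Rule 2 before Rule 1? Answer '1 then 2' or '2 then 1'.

Order 1 then 2:
  1 Velar Fronting: [gihgehih] → [dihdehih]
  2 Medial Vowel Deletion: [dihdehih] → [dihdhih]
  result: [dihdhih]
Order 2 then 1:
  2 Medial Vowel Deletion: [gihgehih] → [gihghih]
  1 Velar Fronting: [gihghih] → [dihghih]
  result: [dihghih]

1 then 2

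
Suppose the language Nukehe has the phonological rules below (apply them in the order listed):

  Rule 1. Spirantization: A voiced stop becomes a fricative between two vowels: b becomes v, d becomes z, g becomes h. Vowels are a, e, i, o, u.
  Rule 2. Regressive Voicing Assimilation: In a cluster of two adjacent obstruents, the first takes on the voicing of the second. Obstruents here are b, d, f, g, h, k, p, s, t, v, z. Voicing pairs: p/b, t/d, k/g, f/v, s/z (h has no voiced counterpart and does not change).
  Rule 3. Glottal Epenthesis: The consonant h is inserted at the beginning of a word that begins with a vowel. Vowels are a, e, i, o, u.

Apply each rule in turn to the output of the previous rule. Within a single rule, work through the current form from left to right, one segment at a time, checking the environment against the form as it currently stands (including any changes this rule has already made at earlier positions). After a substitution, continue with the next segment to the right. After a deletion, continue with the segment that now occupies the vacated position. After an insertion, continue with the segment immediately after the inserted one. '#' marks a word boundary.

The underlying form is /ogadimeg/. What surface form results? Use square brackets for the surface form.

Rule 1 Spirantization: [ogadimeg] → [ohazimeg]
Rule 2 Regressive Voicing Assimilation: no change — [ohazimeg]
Rule 3 Glottal Epenthesis: [ohazimeg] → [hohazimeg]

[hohazimeg]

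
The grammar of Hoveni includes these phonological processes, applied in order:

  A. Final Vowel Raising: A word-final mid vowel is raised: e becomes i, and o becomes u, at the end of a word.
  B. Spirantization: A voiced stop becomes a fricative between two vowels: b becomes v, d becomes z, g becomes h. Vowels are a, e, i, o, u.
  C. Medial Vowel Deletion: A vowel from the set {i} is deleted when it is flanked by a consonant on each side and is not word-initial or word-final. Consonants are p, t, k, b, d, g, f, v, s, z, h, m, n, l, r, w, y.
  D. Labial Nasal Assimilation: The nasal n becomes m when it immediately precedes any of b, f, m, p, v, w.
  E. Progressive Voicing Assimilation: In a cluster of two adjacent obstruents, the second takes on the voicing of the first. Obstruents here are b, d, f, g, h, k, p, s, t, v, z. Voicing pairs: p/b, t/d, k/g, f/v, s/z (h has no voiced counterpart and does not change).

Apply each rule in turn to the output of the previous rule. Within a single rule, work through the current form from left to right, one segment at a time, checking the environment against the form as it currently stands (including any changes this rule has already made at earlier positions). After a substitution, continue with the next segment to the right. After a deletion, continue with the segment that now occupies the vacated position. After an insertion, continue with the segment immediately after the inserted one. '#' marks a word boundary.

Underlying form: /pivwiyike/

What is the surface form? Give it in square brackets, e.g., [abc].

A Final Vowel Raising: [pivwiyike] → [pivwiyiki]
B Spirantization: no change — [pivwiyiki]
C Medial Vowel Deletion: [pivwiyiki] → [pvwyki]
D Labial Nasal Assimilation: no change — [pvwyki]
E Progressive Voicing Assimilation: [pvwyki] → [pfwyki]

[pfwyki]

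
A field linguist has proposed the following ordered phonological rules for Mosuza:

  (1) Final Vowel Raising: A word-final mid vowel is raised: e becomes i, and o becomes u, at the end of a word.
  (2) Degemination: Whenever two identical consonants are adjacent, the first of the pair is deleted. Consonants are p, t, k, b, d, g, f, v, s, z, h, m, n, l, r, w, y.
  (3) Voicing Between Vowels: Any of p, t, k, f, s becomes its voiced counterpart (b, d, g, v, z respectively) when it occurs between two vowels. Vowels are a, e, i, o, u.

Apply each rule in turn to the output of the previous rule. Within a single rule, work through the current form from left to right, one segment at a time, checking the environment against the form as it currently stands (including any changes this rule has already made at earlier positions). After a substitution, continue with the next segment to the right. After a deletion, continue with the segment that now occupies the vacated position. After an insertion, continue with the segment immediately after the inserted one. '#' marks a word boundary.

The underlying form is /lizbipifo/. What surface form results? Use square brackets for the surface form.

(1) Final Vowel Raising: [lizbipifo] → [lizbipifu]
(2) Degemination: no change — [lizbipifu]
(3) Voicing Between Vowels: [lizbipifu] → [lizbibivu]

[lizbibivu]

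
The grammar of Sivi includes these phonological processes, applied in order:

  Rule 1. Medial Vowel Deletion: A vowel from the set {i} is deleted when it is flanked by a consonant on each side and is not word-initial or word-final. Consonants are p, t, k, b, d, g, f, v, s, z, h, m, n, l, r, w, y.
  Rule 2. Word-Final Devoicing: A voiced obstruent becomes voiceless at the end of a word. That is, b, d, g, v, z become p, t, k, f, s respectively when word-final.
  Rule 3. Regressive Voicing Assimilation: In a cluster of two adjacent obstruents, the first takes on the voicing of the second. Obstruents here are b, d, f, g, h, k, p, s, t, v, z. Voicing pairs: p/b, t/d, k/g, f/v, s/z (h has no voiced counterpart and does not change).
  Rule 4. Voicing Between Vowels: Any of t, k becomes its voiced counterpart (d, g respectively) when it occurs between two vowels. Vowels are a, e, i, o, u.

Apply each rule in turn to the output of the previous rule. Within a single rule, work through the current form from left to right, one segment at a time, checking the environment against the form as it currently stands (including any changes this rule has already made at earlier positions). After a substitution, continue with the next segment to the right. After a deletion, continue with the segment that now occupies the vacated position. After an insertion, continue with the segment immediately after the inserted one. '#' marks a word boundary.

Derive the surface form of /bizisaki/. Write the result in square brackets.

[bssagi]

Rule 1 Medial Vowel Deletion: [bizisaki] → [bzsaki]
Rule 2 Word-Final Devoicing: no change — [bzsaki]
Rule 3 Regressive Voicing Assimilation: [bzsaki] → [bssaki]
Rule 4 Voicing Between Vowels: [bssaki] → [bssagi]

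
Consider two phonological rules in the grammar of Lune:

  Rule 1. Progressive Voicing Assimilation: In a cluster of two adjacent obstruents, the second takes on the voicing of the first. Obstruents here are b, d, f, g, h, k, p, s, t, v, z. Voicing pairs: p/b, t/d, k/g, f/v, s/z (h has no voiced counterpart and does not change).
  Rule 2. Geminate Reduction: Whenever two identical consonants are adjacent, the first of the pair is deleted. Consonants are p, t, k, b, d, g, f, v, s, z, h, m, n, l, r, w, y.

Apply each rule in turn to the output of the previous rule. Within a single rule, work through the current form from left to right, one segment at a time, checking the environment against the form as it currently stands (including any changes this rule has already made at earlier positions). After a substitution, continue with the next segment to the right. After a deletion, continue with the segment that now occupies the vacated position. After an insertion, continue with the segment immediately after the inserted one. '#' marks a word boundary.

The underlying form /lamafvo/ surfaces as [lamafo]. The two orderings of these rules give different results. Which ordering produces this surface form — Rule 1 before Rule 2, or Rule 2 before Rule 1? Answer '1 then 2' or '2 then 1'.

Order 1 then 2:
  1 Progressive Voicing Assimilation: [lamafvo] → [lamaffo]
  2 Geminate Reduction: [lamaffo] → [lamafo]
  result: [lamafo]
Order 2 then 1:
  2 Geminate Reduction: no change — [lamafvo]
  1 Progressive Voicing Assimilation: [lamafvo] → [lamaffo]
  result: [lamaffo]

1 then 2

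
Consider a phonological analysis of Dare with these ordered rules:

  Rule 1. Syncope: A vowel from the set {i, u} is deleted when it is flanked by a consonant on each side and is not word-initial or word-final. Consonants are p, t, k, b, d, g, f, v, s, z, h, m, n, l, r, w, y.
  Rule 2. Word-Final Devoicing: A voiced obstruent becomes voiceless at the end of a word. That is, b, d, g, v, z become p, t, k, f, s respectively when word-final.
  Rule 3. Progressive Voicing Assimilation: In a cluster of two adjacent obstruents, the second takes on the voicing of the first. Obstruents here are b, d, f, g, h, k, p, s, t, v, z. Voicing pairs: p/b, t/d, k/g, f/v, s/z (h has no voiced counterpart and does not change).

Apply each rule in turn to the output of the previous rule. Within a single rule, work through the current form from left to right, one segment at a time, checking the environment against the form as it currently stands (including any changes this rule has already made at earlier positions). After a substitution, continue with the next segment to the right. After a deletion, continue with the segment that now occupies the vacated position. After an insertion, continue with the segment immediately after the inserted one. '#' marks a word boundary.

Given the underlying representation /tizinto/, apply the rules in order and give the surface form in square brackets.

Rule 1 Syncope: [tizinto] → [tznto]
Rule 2 Word-Final Devoicing: no change — [tznto]
Rule 3 Progressive Voicing Assimilation: [tznto] → [tsnto]

[tsnto]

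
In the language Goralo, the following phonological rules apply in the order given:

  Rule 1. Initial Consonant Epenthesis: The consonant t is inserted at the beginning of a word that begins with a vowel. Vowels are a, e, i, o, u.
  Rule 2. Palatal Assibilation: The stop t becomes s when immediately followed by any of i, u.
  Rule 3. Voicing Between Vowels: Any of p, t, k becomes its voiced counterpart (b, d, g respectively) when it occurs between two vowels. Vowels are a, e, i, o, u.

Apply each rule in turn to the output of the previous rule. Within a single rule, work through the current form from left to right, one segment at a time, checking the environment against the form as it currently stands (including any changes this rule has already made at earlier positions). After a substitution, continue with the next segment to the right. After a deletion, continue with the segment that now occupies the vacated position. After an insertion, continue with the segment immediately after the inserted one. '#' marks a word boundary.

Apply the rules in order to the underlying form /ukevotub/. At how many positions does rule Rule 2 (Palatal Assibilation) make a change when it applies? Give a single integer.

Rule 1 Initial Consonant Epenthesis: [ukevotub] → [tukevotub]
Rule 2 Palatal Assibilation: [tukevotub] → [sukevosub]
Rule 3 Voicing Between Vowels: [sukevosub] → [sugevosub]
Rule Rule 2 changed 2 position(s).

2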